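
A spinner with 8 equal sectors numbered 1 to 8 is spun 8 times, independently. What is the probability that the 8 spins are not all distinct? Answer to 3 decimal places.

0.998

P(all 8 different) = 8/8 · 7/8 · ··· · 1/8 ≈ 0.002.
P(at least two equal) = 1 − 0.002 = 0.998.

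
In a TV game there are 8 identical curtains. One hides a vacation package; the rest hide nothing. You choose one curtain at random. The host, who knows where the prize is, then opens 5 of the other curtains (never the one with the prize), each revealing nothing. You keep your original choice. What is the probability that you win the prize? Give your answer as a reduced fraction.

The host can always open 5 empty curtains regardless of your choice, so the reveals give no information about your original curtain.
P(win by staying) = 1/8.

1/8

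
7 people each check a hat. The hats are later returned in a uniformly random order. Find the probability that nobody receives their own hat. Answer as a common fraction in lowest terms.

103/280

This is the derangement probability: permutations of 7 with no fixed point.
D(7) = 7! · (1 − 1/1! + 1/2! − ··· + (−1)^7/7!) = 1854.
P = 1854/5040 = 103/280.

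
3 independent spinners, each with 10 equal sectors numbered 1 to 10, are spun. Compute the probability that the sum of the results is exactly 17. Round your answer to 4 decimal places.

0.0750

There are 10^3 = 1000 equally likely outcomes.
The number of ordered 3-tuples from {1,…,10} summing to 17 is 75.
P(sum = 17) = 75/1000 = 3/40 ≈ 0.0750.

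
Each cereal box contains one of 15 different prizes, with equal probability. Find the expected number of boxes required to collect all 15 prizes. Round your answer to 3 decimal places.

49.773

After i distinct types are collected, each trial gives a new one with probability (15−i)/15, so the expected wait for the next new type is 15/(15−i).
E = 15/15 + 15/14 + 15/13 + 15/12 + 15/11 + 15/10 + 15/9 + 15/8 + 15/7 + 15/6 + 15/5 + 15/4 + 15/3 + 15/2 + 15/1 = 1195757/24024 ≈ 49.773.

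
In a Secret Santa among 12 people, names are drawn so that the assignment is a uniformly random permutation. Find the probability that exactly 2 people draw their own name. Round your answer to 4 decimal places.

0.1839

Choose which 2 of the 12 are fixed: C(12,2) = 66 ways.
The remaining 10 must have no fixed point: D(10) = 1334961.
P = 66·1334961/479001600 = 16481/89600 ≈ 0.1839.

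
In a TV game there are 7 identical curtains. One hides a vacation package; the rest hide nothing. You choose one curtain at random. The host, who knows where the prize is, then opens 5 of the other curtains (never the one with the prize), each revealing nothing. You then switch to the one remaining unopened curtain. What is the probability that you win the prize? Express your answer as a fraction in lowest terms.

Your original curtain holds the prize with probability 1/7, so the other 6 collectively hold it with probability 6/7.
The host can always find 5 empty curtains to open, so the reveals don't change that 6/7; it is now spread over the 1 remaining unopened curtain.
P(win by switching) = (6/7) · (1/1) = 6/7.

6/7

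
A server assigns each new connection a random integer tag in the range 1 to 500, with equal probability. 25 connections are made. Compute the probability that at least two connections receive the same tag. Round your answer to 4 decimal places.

It's easier to compute the probability that all 25 are distinct.
P(all distinct) = 500/500 · 499/500 · ··· · 476/500 ≈ 0.5433.
So the probability of at least one match is 1 − 0.5433 = 0.4567.

0.4567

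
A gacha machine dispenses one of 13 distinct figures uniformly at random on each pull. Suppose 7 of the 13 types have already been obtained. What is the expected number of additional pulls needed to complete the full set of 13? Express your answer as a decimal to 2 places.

Starting from 7 distinct types, each trial gives a new one with probability (13−i)/13 when i types are held, so the wait for the next new type is 13/(13−i).
E = 13/6 + 13/5 + 13/4 + 13/3 + 13/2 + 13/1 = 637/20 ≈ 31.85.

31.85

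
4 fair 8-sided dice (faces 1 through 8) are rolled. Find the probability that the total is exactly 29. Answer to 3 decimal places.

There are 8^4 = 4096 equally likely outcomes.
The number of ordered 4-tuples from {1,…,8} summing to 29 is 20.
P(sum = 29) = 20/4096 = 5/1024 ≈ 0.005.

0.005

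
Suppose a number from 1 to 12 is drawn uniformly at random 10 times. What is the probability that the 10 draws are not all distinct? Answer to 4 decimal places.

P(all 10 different) = 12/12 · 11/12 · ··· · 3/12 ≈ 0.0039.
P(at least two equal) = 1 − 0.0039 = 0.9961.

0.9961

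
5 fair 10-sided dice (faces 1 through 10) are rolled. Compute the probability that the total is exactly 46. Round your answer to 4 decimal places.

0.0007

There are 10^5 = 100000 equally likely outcomes.
The number of ordered 5-tuples from {1,…,10} summing to 46 is 70.
P(sum = 46) = 70/100000 = 7/10000 ≈ 0.0007.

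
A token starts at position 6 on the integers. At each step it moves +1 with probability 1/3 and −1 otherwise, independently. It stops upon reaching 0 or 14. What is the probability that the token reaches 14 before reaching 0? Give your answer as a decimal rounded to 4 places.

Let r = q/p = (2/3)/(1/3) = 2. The recurrence P(i) = p·P(i+1) + q·P(i−1) with P(0)=0, P(14)=1 gives P(i) = (1 − r^i)/(1 − r^14).
P(6) = (1 − (2)^6) / (1 − (2)^14) = 21/5461 ≈ 0.0038.

0.0038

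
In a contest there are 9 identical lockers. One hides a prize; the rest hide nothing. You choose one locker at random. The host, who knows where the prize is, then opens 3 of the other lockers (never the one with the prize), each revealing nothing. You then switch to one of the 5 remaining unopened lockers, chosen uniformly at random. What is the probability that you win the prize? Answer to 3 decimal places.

Your original locker holds the prize with probability 1/9, so the other 8 collectively hold it with probability 8/9.
The host can always find 3 empty lockers to open, so the reveals don't change that 8/9; it is now spread over the 5 remaining unopened lockers.
P(win by switching) = (8/9) · (1/5) = 8/45 ≈ 0.178.

0.178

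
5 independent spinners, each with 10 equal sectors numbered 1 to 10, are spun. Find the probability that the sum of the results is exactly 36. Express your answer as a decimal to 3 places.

There are 10^5 = 100000 equally likely outcomes.
The number of ordered 5-tuples from {1,…,10} summing to 36 is 2710.
P(sum = 36) = 2710/100000 = 271/10000 ≈ 0.027.

0.027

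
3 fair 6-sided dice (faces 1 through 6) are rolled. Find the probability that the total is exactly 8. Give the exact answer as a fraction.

7/72

There are 6^3 = 216 equally likely outcomes.
The number of ordered 3-tuples from {1,…,6} summing to 8 is 21.
P(sum = 8) = 21/216 = 7/72.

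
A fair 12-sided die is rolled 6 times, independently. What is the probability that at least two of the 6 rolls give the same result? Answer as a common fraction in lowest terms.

P(all 6 different) = 12/12 · 11/12 · ··· · 7/12 = 385/1728.
P(at least two equal) = 1 − 385/1728 = 1343/1728.

1343/1728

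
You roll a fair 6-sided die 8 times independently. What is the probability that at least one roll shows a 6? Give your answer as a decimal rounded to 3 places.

P(no roll shows a 6) = (5/6)^8 ≈ 0.233.
P(at least one) = 1 − 0.233 = 0.767.

0.767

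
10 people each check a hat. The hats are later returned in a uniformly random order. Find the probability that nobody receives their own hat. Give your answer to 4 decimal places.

This is the derangement probability: permutations of 10 with no fixed point.
D(10) = 10! · (1 − 1/1! + 1/2! − ··· + (−1)^10/10!) = 1334961.
P = 1334961/3628800 = 16481/44800 ≈ 0.3679.

0.3679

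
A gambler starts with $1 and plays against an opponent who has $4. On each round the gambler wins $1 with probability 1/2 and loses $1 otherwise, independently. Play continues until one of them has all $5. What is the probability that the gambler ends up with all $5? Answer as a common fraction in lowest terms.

1/5

With a fair step, P(i) = ½P(i−1) + ½P(i+1) with P(0)=0, P(5)=1 has the linear solution P(i) = i/5.
P(1) = 1/5.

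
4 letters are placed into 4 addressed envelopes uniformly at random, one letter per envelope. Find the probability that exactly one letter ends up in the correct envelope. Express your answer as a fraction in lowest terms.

Choose which one is fixed: C(4,1) = 4 ways.
The remaining 3 must have no fixed point: D(3) = 2.
P = 4·2/24 = 1/3.

1/3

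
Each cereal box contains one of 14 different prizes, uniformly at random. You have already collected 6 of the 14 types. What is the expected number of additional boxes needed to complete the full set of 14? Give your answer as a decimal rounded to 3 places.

Starting from 6 distinct types, each trial gives a new one with probability (14−i)/14 when i types are held, so the wait for the next new type is 14/(14−i).
E = 14/8 + 14/7 + 14/6 + 14/5 + 14/4 + 14/3 + 14/2 + 14/1 = 761/20 ≈ 38.050.

38.050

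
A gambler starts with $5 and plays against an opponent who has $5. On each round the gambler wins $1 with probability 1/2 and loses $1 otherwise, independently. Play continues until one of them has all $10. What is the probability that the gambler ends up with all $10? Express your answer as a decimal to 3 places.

0.500

With a fair step, P(i) = ½P(i−1) + ½P(i+1) with P(0)=0, P(10)=1 has the linear solution P(i) = i/10.
P(5) = 5/10 = 1/2 ≈ 0.500.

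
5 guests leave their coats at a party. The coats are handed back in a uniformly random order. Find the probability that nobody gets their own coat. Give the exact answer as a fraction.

This is the derangement probability: permutations of 5 with no fixed point.
D(5) = 5! · (1 − 1/1! + 1/2! − ··· + (−1)^5/5!) = 44.
P = 44/120 = 11/30.

11/30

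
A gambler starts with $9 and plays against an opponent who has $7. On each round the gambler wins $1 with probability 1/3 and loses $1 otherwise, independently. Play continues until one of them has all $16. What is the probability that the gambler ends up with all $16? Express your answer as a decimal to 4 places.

Let r = q/p = (2/3)/(1/3) = 2. The recurrence P(i) = p·P(i+1) + q·P(i−1) with P(0)=0, P(16)=1 gives P(i) = (1 − r^i)/(1 − r^16).
P(9) = (1 − (2)^9) / (1 − (2)^16) = 511/65535 ≈ 0.0078.

0.0078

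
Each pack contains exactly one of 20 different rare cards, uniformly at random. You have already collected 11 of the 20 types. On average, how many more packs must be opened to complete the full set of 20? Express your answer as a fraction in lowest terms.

Starting from 11 distinct types, each trial gives a new one with probability (20−i)/20 when i types are held, so the wait for the next new type is 20/(20−i).
E = 20/9 + 20/8 + 20/7 + 20/6 + 20/5 + 20/4 + 20/3 + 20/2 + 20/1 = 7129/126.

7129/126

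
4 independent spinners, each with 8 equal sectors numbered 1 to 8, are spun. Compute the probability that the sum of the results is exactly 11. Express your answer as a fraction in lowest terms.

15/512

There are 8^4 = 4096 equally likely outcomes.
The number of ordered 4-tuples from {1,…,8} summing to 11 is 120.
P(sum = 11) = 120/4096 = 15/512.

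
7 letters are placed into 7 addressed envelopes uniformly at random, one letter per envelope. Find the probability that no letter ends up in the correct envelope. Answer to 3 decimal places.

0.368

This is the derangement probability: permutations of 7 with no fixed point.
D(7) = 7! · (1 − 1/1! + 1/2! − ··· + (−1)^7/7!) = 1854.
P = 1854/5040 = 103/280 ≈ 0.368.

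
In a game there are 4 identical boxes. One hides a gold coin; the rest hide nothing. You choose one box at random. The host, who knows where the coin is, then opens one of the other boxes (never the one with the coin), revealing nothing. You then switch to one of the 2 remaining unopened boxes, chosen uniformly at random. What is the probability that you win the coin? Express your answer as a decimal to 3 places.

Your original box holds the coin with probability 1/4, so the other 3 collectively hold it with probability 3/4.
The host can always find an empty box to open, so this doesn't change that 3/4; it is now spread over the 2 remaining unopened boxes.
P(win by switching) = (3/4) · (1/2) = 3/8 ≈ 0.375.

0.375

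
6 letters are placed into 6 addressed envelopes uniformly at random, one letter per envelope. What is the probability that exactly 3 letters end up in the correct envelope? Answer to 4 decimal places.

Choose which 3 of the 6 are fixed: C(6,3) = 20 ways.
The remaining 3 must have no fixed point: D(3) = 2.
P = 20·2/720 = 1/18 ≈ 0.0556.

0.0556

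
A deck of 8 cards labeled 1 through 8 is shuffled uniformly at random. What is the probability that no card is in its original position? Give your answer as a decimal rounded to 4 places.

This is the derangement probability: permutations of 8 with no fixed point.
D(8) = 8! · (1 − 1/1! + 1/2! − ··· + (−1)^8/8!) = 14833.
P = 14833/40320 = 2119/5760 ≈ 0.3679.

0.3679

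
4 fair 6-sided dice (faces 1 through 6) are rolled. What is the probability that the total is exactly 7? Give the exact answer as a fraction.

There are 6^4 = 1296 equally likely outcomes.
The number of ordered 4-tuples from {1,…,6} summing to 7 is 20.
P(sum = 7) = 20/1296 = 5/324.

5/324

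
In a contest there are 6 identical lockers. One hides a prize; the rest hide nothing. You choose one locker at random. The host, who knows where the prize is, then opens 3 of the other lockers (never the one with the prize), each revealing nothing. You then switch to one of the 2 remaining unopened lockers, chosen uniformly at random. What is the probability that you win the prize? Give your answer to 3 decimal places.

Your original locker holds the prize with probability 1/6, so the other 5 collectively hold it with probability 5/6.
The host can always find 3 empty lockers to open, so the reveals don't change that 5/6; it is now spread over the 2 remaining unopened lockers.
P(win by switching) = (5/6) · (1/2) = 5/12 ≈ 0.417.

0.417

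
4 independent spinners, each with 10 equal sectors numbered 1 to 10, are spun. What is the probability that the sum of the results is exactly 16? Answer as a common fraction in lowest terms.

83/2000

There are 10^4 = 10000 equally likely outcomes.
The number of ordered 4-tuples from {1,…,10} summing to 16 is 415.
P(sum = 16) = 415/10000 = 83/2000.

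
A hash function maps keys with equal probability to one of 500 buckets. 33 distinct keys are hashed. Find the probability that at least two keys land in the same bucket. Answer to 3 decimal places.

0.660

It's easier to compute the probability that all 33 are distinct.
P(all distinct) = 500/500 · 499/500 · ··· · 468/500 ≈ 0.340.
So the probability of at least one match is 1 − 0.340 = 0.660.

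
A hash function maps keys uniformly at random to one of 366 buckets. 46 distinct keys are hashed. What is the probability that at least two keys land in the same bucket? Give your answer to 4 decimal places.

0.9478

It's easier to compute the probability that all 46 are distinct.
P(all distinct) = 366/366 · 365/366 · ··· · 321/366 ≈ 0.0522.
So the probability of at least one match is 1 − 0.0522 = 0.9478.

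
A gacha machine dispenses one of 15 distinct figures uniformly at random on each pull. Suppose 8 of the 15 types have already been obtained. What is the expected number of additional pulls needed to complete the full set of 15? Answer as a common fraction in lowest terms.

Starting from 8 distinct types, each trial gives a new one with probability (15−i)/15 when i types are held, so the wait for the next new type is 15/(15−i).
E = 15/7 + 15/6 + 15/5 + 15/4 + 15/3 + 15/2 + 15/1 = 1089/28.

1089/28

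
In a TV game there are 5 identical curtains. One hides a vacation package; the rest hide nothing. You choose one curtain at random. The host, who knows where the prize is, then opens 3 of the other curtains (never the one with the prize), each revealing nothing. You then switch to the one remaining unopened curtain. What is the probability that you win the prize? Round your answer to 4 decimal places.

Your original curtain holds the prize with probability 1/5, so the other 4 collectively hold it with probability 4/5.
The host can always find 3 empty curtains to open, so the reveals don't change that 4/5; it is now spread over the 1 remaining unopened curtain.
P(win by switching) = (4/5) · (1/1) = 4/5 ≈ 0.8000.

0.8000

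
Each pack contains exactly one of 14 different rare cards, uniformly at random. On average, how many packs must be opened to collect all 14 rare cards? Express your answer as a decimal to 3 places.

After i distinct types are collected, each trial gives a new one with probability (14−i)/14, so the expected wait for the next new type is 14/(14−i).
E = 14/14 + 14/13 + 14/12 + 14/11 + 14/10 + 14/9 + 14/8 + 14/7 + 14/6 + 14/5 + 14/4 + 14/3 + 14/2 + 14/1 = 1171733/25740 ≈ 45.522.

45.522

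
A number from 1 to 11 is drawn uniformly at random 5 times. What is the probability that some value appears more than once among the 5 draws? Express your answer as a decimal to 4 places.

0.6558

P(all 5 different) = 11/11 · 10/11 · ··· · 7/11 ≈ 0.3442.
P(at least two equal) = 1 − 0.3442 = 0.6558.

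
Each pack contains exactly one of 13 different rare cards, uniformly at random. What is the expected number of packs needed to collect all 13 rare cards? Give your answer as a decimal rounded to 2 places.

41.34

After i distinct types are collected, each trial gives a new one with probability (13−i)/13, so the expected wait for the next new type is 13/(13−i).
E = 13/13 + 13/12 + 13/11 + 13/10 + 13/9 + 13/8 + 13/7 + 13/6 + 13/5 + 13/4 + 13/3 + 13/2 + 13/1 = 1145993/27720 ≈ 41.34.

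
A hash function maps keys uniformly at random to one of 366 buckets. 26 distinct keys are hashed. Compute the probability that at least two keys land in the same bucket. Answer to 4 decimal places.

0.5972

It's easier to compute the probability that all 26 are distinct.
P(all distinct) = 366/366 · 365/366 · ··· · 341/366 ≈ 0.4028.
So the probability of at least one match is 1 − 0.4028 = 0.5972.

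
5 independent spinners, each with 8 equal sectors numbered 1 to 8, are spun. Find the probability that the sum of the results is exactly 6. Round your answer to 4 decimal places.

0.0002

There are 8^5 = 32768 equally likely outcomes.
The number of ordered 5-tuples from {1,…,8} summing to 6 is 5.
P(sum = 6) = 5/32768 ≈ 0.0002.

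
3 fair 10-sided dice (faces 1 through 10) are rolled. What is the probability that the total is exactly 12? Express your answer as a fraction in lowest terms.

There are 10^3 = 1000 equally likely outcomes.
The number of ordered 3-tuples from {1,…,10} summing to 12 is 55.
P(sum = 12) = 55/1000 = 11/200.

11/200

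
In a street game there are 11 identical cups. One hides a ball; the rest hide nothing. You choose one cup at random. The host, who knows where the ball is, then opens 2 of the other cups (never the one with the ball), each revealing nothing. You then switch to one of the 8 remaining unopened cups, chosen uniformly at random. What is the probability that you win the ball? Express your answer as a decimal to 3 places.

Your original cup holds the ball with probability 1/11, so the other 10 collectively hold it with probability 10/11.
The host can always find 2 empty cups to open, so the reveals don't change that 10/11; it is now spread over the 8 remaining unopened cups.
P(win by switching) = (10/11) · (1/8) = 5/44 ≈ 0.114.

0.114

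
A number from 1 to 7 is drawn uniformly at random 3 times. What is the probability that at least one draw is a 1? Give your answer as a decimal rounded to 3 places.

0.370

P(no draw is a 1) = (6/7)^3 ≈ 0.630.
P(at least one) = 1 − 0.630 = 0.370.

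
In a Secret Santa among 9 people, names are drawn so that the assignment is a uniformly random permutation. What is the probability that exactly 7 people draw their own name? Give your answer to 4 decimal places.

0.0001

Choose which 7 of the 9 are fixed: C(9,7) = 36 ways.
The remaining 2 must have no fixed point: D(2) = 1.
P = 36·1/362880 = 1/10080 ≈ 0.0001.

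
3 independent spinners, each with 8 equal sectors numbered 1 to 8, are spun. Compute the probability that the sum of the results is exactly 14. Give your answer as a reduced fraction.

3/32

There are 8^3 = 512 equally likely outcomes.
The number of ordered 3-tuples from {1,…,8} summing to 14 is 48.
P(sum = 14) = 48/512 = 3/32.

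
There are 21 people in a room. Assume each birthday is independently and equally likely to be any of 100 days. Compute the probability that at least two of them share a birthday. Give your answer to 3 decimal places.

0.896

It's easier to compute the probability that all 21 are distinct.
P(all distinct) = 100/100 · 99/100 · ··· · 80/100 ≈ 0.104.
So the probability of at least one match is 1 − 0.104 = 0.896.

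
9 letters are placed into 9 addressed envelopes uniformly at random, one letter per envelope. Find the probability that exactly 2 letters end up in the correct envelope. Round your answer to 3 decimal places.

Choose which 2 of the 9 are fixed: C(9,2) = 36 ways.
The remaining 7 must have no fixed point: D(7) = 1854.
P = 36·1854/362880 = 103/560 ≈ 0.184.

0.184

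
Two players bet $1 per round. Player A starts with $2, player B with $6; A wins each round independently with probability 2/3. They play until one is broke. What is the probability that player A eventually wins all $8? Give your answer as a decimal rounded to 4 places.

0.7529

Let r = q/p = (1/3)/(2/3) = 1/2. The recurrence P(i) = p·P(i+1) + q·P(i−1) with P(0)=0, P(8)=1 gives P(i) = (1 − r^i)/(1 − r^8).
P(2) = (1 − (1/2)^2) / (1 − (1/2)^8) = 64/85 ≈ 0.7529.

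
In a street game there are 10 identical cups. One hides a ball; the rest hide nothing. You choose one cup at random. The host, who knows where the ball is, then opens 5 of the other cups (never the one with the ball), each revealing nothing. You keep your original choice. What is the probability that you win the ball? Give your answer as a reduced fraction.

1/10

The host can always open 5 empty cups regardless of your choice, so the reveals give no information about your original cup.
P(win by staying) = 1/10.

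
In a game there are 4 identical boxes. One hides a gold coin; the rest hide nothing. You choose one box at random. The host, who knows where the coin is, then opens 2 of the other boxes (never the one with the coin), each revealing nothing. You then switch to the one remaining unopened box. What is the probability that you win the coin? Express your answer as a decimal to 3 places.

Your original box holds the coin with probability 1/4, so the other 3 collectively hold it with probability 3/4.
The host can always find 2 empty boxes to open, so the reveals don't change that 3/4; it is now spread over the 1 remaining unopened box.
P(win by switching) = (3/4) · (1/1) = 3/4 ≈ 0.750.

0.750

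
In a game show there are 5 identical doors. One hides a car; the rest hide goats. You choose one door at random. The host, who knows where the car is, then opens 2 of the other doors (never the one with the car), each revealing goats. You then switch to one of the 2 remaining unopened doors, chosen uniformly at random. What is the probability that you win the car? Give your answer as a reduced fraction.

Your original door holds the car with probability 1/5, so the other 4 collectively hold it with probability 4/5.
The host can always find 2 empty doors to open, so the reveals don't change that 4/5; it is now spread over the 2 remaining unopened doors.
P(win by switching) = (4/5) · (1/2) = 2/5.

2/5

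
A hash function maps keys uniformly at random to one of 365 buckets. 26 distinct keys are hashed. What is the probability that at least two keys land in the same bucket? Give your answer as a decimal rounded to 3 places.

0.598

It's easier to compute the probability that all 26 are distinct.
P(all distinct) = 365/365 · 364/365 · ··· · 340/365 ≈ 0.402.
So the probability of at least one match is 1 − 0.402 = 0.598.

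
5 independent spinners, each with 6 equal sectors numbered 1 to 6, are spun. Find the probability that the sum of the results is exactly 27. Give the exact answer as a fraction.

35/7776

There are 6^5 = 7776 equally likely outcomes.
The number of ordered 5-tuples from {1,…,6} summing to 27 is 35.
P(sum = 27) = 35/7776.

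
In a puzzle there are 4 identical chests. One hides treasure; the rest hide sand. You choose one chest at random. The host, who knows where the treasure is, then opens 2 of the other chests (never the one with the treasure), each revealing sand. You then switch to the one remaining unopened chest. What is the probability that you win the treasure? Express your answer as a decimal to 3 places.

Your original chest holds the treasure with probability 1/4, so the other 3 collectively hold it with probability 3/4.
The host can always find 2 empty chests to open, so the reveals don't change that 3/4; it is now spread over the 1 remaining unopened chest.
P(win by switching) = (3/4) · (1/1) = 3/4 ≈ 0.750.

0.750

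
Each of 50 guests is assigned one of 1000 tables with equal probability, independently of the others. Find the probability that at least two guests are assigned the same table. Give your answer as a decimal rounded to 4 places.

0.7123

It's easier to compute the probability that all 50 are distinct.
P(all distinct) = 1000/1000 · 999/1000 · ··· · 951/1000 ≈ 0.2877.
So the probability of at least one match is 1 − 0.2877 = 0.7123.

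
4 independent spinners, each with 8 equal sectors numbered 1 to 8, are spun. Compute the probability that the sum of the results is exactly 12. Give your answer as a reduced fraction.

There are 8^4 = 4096 equally likely outcomes.
The number of ordered 4-tuples from {1,…,8} summing to 12 is 161.
P(sum = 12) = 161/4096.

161/4096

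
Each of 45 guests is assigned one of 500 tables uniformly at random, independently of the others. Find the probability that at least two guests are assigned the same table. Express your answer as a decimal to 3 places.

It's easier to compute the probability that all 45 are distinct.
P(all distinct) = 500/500 · 499/500 · ··· · 456/500 ≈ 0.130.
So the probability of at least one match is 1 − 0.130 = 0.870.

0.870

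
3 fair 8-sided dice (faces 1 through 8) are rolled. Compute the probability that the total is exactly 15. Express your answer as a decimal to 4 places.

There are 8^3 = 512 equally likely outcomes.
The number of ordered 3-tuples from {1,…,8} summing to 15 is 46.
P(sum = 15) = 46/512 = 23/256 ≈ 0.0898.

0.0898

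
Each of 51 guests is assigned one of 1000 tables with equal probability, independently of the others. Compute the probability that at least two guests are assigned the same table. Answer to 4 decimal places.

0.7267

It's easier to compute the probability that all 51 are distinct.
P(all distinct) = 1000/1000 · 999/1000 · ··· · 950/1000 ≈ 0.2733.
So the probability of at least one match is 1 − 0.2733 = 0.7267.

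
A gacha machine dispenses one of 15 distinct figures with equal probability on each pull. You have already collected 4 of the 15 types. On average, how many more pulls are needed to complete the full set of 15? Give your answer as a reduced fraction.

Starting from 4 distinct types, each trial gives a new one with probability (15−i)/15 when i types are held, so the wait for the next new type is 15/(15−i).
E = 15/11 + 15/10 + 15/9 + 15/8 + 15/7 + 15/6 + 15/5 + 15/4 + 15/3 + 15/2 + 15/1 = 83711/1848.

83711/1848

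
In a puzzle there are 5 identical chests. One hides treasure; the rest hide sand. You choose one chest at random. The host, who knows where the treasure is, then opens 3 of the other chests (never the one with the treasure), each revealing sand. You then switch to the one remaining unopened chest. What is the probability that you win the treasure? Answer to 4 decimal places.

Your original chest holds the treasure with probability 1/5, so the other 4 collectively hold it with probability 4/5.
The host can always find 3 empty chests to open, so the reveals don't change that 4/5; it is now spread over the 1 remaining unopened chest.
P(win by switching) = (4/5) · (1/1) = 4/5 ≈ 0.8000.

0.8000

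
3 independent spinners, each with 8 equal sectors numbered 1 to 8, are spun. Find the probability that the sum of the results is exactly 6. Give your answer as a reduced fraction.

5/256

There are 8^3 = 512 equally likely outcomes.
The number of ordered 3-tuples from {1,…,8} summing to 6 is 10.
P(sum = 6) = 10/512 = 5/256.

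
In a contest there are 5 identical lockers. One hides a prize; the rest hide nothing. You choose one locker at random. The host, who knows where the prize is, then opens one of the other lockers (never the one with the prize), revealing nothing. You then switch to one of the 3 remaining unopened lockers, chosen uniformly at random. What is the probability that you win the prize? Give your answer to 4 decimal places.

Your original locker holds the prize with probability 1/5, so the other 4 collectively hold it with probability 4/5.
The host can always find an empty locker to open, so this doesn't change that 4/5; it is now spread over the 3 remaining unopened lockers.
P(win by switching) = (4/5) · (1/3) = 4/15 ≈ 0.2667.

0.2667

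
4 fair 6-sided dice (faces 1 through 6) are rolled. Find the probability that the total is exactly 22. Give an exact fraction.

There are 6^4 = 1296 equally likely outcomes.
The number of ordered 4-tuples from {1,…,6} summing to 22 is 10.
P(sum = 22) = 10/1296 = 5/648.

5/648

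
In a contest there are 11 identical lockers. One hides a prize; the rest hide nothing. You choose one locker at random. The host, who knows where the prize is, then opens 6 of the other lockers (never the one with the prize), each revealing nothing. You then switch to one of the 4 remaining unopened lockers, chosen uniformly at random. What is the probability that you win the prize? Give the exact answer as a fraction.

Your original locker holds the prize with probability 1/11, so the other 10 collectively hold it with probability 10/11.
The host can always find 6 empty lockers to open, so the reveals don't change that 10/11; it is now spread over the 4 remaining unopened lockers.
P(win by switching) = (10/11) · (1/4) = 5/22.

5/22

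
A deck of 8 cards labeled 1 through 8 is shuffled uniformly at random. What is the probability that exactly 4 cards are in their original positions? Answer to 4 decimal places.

0.0156

Choose which 4 of the 8 are fixed: C(8,4) = 70 ways.
The remaining 4 must have no fixed point: D(4) = 9.
P = 70·9/40320 = 1/64 ≈ 0.0156.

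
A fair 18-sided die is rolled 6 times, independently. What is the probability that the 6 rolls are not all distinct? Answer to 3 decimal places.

P(all 6 different) = 18/18 · 17/18 · ··· · 13/18 ≈ 0.393.
P(at least two equal) = 1 − 0.393 = 0.607.

0.607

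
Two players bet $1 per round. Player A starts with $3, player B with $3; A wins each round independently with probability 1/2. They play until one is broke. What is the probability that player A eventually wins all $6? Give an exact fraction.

With a fair step, P(i) = ½P(i−1) + ½P(i+1) with P(0)=0, P(6)=1 has the linear solution P(i) = i/6.
P(3) = 3/6 = 1/2.

1/2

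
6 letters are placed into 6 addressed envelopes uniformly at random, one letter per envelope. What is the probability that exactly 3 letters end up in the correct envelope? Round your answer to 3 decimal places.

0.056

Choose which 3 of the 6 are fixed: C(6,3) = 20 ways.
The remaining 3 must have no fixed point: D(3) = 2.
P = 20·2/720 = 1/18 ≈ 0.056.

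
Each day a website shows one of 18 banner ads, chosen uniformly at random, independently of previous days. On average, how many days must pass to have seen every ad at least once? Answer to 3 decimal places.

After i distinct types are collected, each trial gives a new one with probability (18−i)/18, so the expected wait for the next new type is 18/(18−i).
E = 18/18 + 18/17 + 18/16 + 18/15 + 18/14 + 18/13 + 18/12 + 18/11 + 18/10 + 18/9 + 18/8 + 18/7 + 18/6 + 18/5 + 18/4 + 18/3 + 18/2 + 18/1 = 42822903/680680 ≈ 62.912.

62.912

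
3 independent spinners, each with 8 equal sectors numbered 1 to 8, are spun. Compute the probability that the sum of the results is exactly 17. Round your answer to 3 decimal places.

0.070

There are 8^3 = 512 equally likely outcomes.
The number of ordered 3-tuples from {1,…,8} summing to 17 is 36.
P(sum = 17) = 36/512 = 9/128 ≈ 0.070.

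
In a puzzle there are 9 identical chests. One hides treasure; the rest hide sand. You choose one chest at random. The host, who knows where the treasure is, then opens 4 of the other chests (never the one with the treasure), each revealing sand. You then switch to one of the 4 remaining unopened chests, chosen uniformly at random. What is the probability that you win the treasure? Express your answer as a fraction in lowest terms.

2/9

Your original chest holds the treasure with probability 1/9, so the other 8 collectively hold it with probability 8/9.
The host can always find 4 empty chests to open, so the reveals don't change that 8/9; it is now spread over the 4 remaining unopened chests.
P(win by switching) = (8/9) · (1/4) = 2/9.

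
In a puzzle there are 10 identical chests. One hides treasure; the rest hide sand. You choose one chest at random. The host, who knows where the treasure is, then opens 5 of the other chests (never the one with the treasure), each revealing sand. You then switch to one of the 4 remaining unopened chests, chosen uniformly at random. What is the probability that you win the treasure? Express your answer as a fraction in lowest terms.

Your original chest holds the treasure with probability 1/10, so the other 9 collectively hold it with probability 9/10.
The host can always find 5 empty chests to open, so the reveals don't change that 9/10; it is now spread over the 4 remaining unopened chests.
P(win by switching) = (9/10) · (1/4) = 9/40.

9/40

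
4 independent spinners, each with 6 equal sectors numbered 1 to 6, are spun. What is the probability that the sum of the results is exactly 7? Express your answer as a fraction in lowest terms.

5/324

There are 6^4 = 1296 equally likely outcomes.
The number of ordered 4-tuples from {1,…,6} summing to 7 is 20.
P(sum = 7) = 20/1296 = 5/324.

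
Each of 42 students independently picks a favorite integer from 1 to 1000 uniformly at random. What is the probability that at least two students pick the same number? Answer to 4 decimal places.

It's easier to compute the probability that all 42 are distinct.
P(all distinct) = 1000/1000 · 999/1000 · ··· · 959/1000 ≈ 0.4176.
So the probability of at least one match is 1 − 0.4176 = 0.5824.

0.5824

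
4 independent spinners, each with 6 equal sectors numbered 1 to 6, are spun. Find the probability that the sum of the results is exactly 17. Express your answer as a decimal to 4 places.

There are 6^4 = 1296 equally likely outcomes.
The number of ordered 4-tuples from {1,…,6} summing to 17 is 104.
P(sum = 17) = 104/1296 = 13/162 ≈ 0.0802.

0.0802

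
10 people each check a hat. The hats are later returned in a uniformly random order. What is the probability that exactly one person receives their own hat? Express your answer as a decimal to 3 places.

0.368

Choose which one is fixed: C(10,1) = 10 ways.
The remaining 9 must have no fixed point: D(9) = 133496.
P = 10·133496/3628800 = 16687/45360 ≈ 0.368.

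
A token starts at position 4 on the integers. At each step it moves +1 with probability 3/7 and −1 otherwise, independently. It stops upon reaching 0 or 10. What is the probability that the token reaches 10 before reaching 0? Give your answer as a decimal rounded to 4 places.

Let r = q/p = (4/7)/(3/7) = 4/3. The recurrence P(i) = p·P(i+1) + q·P(i−1) with P(0)=0, P(10)=1 gives P(i) = (1 − r^i)/(1 − r^10).
P(4) = (1 − (4/3)^4) / (1 − (4/3)^10) = 18225/141361 ≈ 0.1289.

0.1289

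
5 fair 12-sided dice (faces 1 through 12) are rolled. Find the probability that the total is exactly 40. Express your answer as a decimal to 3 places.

0.033

There are 12^5 = 248832 equally likely outcomes.
The number of ordered 5-tuples from {1,…,12} summing to 40 is 8151.
P(sum = 40) = 8151/248832 = 2717/82944 ≈ 0.033.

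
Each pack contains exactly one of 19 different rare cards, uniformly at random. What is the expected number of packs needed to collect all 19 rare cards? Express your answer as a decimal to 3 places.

67.407

After i distinct types are collected, each trial gives a new one with probability (19−i)/19, so the expected wait for the next new type is 19/(19−i).
E = 19/19 + 19/18 + 19/17 + 19/16 + 19/15 + 19/14 + 19/13 + 19/12 + 19/11 + 19/10 + 19/9 + 19/8 + 19/7 + 19/6 + 19/5 + 19/4 + 19/3 + 19/2 + 19/1 = 275295799/4084080 ≈ 67.407.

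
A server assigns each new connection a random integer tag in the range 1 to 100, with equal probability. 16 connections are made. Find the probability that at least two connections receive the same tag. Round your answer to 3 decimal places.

0.718

It's easier to compute the probability that all 16 are distinct.
P(all distinct) = 100/100 · 99/100 · ··· · 85/100 ≈ 0.282.
So the probability of at least one match is 1 − 0.282 = 0.718.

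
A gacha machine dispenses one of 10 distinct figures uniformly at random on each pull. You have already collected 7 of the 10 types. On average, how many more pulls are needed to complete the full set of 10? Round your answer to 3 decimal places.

Starting from 7 distinct types, each trial gives a new one with probability (10−i)/10 when i types are held, so the wait for the next new type is 10/(10−i).
E = 10/3 + 10/2 + 10/1 = 55/3 ≈ 18.333.

18.333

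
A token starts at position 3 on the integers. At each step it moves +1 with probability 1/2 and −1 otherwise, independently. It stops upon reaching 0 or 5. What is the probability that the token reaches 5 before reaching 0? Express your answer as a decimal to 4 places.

0.6000

With a fair step, P(i) = ½P(i−1) + ½P(i+1) with P(0)=0, P(5)=1 has the linear solution P(i) = i/5.
P(3) = 3/5 ≈ 0.6000.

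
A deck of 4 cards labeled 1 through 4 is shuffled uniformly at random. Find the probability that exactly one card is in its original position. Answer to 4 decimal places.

Choose which one is fixed: C(4,1) = 4 ways.
The remaining 3 must have no fixed point: D(3) = 2.
P = 4·2/24 = 1/3 ≈ 0.3333.

0.3333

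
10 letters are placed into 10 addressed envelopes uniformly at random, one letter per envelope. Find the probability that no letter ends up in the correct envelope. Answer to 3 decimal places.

This is the derangement probability: permutations of 10 with no fixed point.
D(10) = 10! · (1 − 1/1! + 1/2! − ··· + (−1)^10/10!) = 1334961.
P = 1334961/3628800 = 16481/44800 ≈ 0.368.

0.368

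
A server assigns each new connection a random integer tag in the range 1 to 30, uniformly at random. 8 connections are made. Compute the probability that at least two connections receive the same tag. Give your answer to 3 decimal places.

0.640

It's easier to compute the probability that all 8 are distinct.
P(all distinct) = 30/30 · 29/30 · ··· · 23/30 ≈ 0.360.
So the probability of at least one match is 1 − 0.360 = 0.640.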